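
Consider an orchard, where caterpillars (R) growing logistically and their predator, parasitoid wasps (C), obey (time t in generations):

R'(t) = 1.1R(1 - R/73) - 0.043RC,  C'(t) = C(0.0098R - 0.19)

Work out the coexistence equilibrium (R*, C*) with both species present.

R* ≈ 19.4, C* ≈ 18.8

From dC/dt = 0 with C > 0: 0.0098R* = 0.19, so R* = 19.4.
Substitute into dR/dt = 0: 1.1(1 - 19.4/73) = 0.043C*.
The bracket is 0.734, giving C* = 0.808/0.043 = 18.8.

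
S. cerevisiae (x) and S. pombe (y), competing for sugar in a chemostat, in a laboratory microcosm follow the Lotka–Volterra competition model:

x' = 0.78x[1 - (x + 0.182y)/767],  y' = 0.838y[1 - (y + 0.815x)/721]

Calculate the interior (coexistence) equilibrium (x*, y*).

x* ≈ 747, y* ≈ 113

Setting both brackets to zero gives the nullclines x + 0.182y = 767 and 0.815x + y = 721.
Substituting y = 721 - 0.815x into the first: x(1 - 0.182·0.815) = 767 - 0.182·721.
So x* = 636/0.852 = 747, and then y* = 721 - 0.815·747 = 113.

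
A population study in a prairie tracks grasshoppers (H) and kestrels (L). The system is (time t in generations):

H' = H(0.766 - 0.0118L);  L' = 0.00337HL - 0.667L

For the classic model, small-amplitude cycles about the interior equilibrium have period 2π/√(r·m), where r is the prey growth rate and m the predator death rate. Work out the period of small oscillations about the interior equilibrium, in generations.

T ≈ 8.79 generations

Here r = 0.766 and m = 0.667, so r·m = 0.511.
ω = √0.511 = 0.715 per generation, hence T = 2π/ω ≈ 8.79 generations.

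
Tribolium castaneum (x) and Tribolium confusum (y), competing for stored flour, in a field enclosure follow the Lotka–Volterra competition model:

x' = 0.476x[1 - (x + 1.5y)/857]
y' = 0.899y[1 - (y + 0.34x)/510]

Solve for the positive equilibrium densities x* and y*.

Setting both brackets to zero gives the nullclines x + 1.5y = 857 and 0.34x + y = 510.
Substituting y = 510 - 0.34x into the first: x(1 - 1.5·0.34) = 857 - 1.5·510.
So x* = 92/0.49 = 188, and then y* = 510 - 0.34·188 = 446.

x* ≈ 188, y* ≈ 446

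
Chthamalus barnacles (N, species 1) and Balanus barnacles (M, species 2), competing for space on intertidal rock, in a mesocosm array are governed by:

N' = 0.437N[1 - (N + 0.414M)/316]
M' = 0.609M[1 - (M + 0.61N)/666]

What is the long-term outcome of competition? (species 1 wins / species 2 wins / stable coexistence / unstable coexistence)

stable coexistence

Compare the nullcline intercepts: K1/α12 = 316/0.414 = 763 > K2 = 666; K2/α21 = 666/0.61 = 1090 > K1 = 316.
Since both inequalities hold, each species can invade when rare, so the interior equilibrium is stable.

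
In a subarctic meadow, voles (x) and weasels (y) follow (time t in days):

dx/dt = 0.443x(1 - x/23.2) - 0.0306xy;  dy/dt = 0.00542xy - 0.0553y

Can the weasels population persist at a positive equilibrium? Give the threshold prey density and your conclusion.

Threshold x = 10.2; K > 10.2, so yes, the predator persists.

The predator equation gives dy/dt > 0 only when x > 0.0553/0.00542 = 10.2.
Without the predator, x → K = 23.2. Since 23.2 > 10.2, the predator can invade and persist.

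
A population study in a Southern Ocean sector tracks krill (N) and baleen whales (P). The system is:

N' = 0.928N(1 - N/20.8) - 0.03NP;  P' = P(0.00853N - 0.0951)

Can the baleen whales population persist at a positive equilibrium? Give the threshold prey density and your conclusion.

Threshold N = 11.1; K > 11.1, so yes, the predator persists.

The predator equation gives dP/dt > 0 only when N > 0.0951/0.00853 = 11.1.
Without the predator, N → K = 20.8. Since 20.8 > 11.1, the predator can invade and persist.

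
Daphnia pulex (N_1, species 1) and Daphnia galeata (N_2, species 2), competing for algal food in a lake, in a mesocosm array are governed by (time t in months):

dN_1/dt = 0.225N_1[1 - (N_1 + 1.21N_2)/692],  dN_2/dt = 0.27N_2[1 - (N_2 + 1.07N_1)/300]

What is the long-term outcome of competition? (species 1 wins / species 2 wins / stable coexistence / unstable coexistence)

species 1 excludes species 2

Compare the nullcline intercepts: K1/α12 = 692/1.21 = 572 > K2 = 300; K2/α21 = 300/1.07 = 280 < K1 = 692.
Since the inequalities point opposite ways, species 1 can invade but species 2 cannot.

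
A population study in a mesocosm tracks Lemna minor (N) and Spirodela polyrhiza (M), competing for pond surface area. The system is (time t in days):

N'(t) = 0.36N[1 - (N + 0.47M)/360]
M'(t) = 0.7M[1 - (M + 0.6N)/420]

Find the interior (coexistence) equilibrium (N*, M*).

Setting both brackets to zero gives the nullclines N + 0.47M = 360 and 0.6N + M = 420.
Substituting M = 420 - 0.6N into the first: N(1 - 0.47·0.6) = 360 - 0.47·420.
So N* = 163/0.718 = 226, and then M* = 420 - 0.6·226 = 284.

N* ≈ 226, M* ≈ 284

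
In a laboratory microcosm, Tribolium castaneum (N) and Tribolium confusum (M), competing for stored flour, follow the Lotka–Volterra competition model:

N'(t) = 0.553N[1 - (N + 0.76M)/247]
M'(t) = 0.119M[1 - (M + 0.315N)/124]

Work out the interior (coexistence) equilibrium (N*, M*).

Setting both brackets to zero gives the nullclines N + 0.76M = 247 and 0.315N + M = 124.
Substituting M = 124 - 0.315N into the first: N(1 - 0.76·0.315) = 247 - 0.76·124.
So N* = 153/0.761 = 201, and then M* = 124 - 0.315·201 = 60.7.

N* ≈ 201, M* ≈ 60.7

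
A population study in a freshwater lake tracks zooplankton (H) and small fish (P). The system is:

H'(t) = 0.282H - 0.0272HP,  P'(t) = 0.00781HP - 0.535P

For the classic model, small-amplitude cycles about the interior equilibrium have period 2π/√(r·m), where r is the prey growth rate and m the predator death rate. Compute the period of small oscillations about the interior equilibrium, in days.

Here r = 0.282 and m = 0.535, so r·m = 0.151.
ω = √0.151 = 0.388 per day, hence T = 2π/ω ≈ 16.2 days.

T ≈ 16.2 days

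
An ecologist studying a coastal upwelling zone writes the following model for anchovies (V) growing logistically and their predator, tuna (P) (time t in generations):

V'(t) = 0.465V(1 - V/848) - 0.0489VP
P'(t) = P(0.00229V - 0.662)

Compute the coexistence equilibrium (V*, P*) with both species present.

V* ≈ 289, P* ≈ 6.27

From dP/dt = 0 with P > 0: 0.00229V* = 0.662, so V* = 289.
Substitute into dV/dt = 0: 0.465(1 - 289/848) = 0.0489P*.
The bracket is 0.659, giving P* = 0.306/0.0489 = 6.27.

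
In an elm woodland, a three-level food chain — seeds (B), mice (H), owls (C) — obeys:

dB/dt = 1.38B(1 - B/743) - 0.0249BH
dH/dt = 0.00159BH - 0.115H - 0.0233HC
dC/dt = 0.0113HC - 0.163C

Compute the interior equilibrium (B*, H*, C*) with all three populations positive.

From dC/dt = 0: 0.0113H* = 0.163, so H* = 14.4.
From dB/dt = 0: 1.38(1 - B*/743) = 0.0249·14.4, giving B* = 743·(1 - 0.26) = 550.
From dH/dt = 0: 0.00159·550 - 0.115 = 0.0233C*, so C* = 0.759/0.0233 = 32.6.

B* ≈ 550, H* ≈ 14.4, C* ≈ 32.6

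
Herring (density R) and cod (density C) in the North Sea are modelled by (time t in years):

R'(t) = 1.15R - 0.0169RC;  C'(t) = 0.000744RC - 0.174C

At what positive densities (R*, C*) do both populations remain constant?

R* ≈ 234, C* ≈ 68

Set dC/dt = 0 with C > 0: 0.000744R - 0.174 = 0, so R* = 0.174/0.000744 = 234.
Set dR/dt = 0 with R > 0: 1.15 - 0.0169C = 0, so C* = 1.15/0.0169 = 68.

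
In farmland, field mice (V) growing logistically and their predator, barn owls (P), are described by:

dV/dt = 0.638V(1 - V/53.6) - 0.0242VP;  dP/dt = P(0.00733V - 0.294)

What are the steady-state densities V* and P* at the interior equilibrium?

V* ≈ 40.1, P* ≈ 6.64

From dP/dt = 0 with P > 0: 0.00733V* = 0.294, so V* = 40.1.
Substitute into dV/dt = 0: 0.638(1 - 40.1/53.6) = 0.0242P*.
The bracket is 0.252, giving P* = 0.161/0.0242 = 6.64.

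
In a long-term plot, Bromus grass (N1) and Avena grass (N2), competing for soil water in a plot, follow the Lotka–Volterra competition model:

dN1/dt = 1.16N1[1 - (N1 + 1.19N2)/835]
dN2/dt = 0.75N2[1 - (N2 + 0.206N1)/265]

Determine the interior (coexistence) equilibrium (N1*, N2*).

N1* ≈ 688, N2* ≈ 123

Setting both brackets to zero gives the nullclines N1 + 1.19N2 = 835 and 0.206N1 + N2 = 265.
Substituting N2 = 265 - 0.206N1 into the first: N1(1 - 1.19·0.206) = 835 - 1.19·265.
So N1* = 520/0.755 = 688, and then N2* = 265 - 0.206·688 = 123.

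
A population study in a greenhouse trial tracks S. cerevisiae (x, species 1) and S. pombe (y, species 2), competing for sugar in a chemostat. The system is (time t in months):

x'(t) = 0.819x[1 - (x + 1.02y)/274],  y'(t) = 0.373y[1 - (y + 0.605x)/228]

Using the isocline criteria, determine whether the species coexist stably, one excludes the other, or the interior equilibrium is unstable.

Compare the nullcline intercepts: K1/α12 = 274/1.02 = 269 > K2 = 228; K2/α21 = 228/0.605 = 377 > K1 = 274.
Since both inequalities hold, each species can invade when rare, so the interior equilibrium is stable.

stable coexistence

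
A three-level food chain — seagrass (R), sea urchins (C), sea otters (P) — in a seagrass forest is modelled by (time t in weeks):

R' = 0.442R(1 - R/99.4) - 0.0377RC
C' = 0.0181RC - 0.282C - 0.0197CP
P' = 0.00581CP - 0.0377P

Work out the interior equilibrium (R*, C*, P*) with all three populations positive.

R* ≈ 44.4, C* ≈ 6.49, P* ≈ 26.5

From dP/dt = 0: 0.00581C* = 0.0377, so C* = 6.49.
From dR/dt = 0: 0.442(1 - R*/99.4) = 0.0377·6.49, giving R* = 99.4·(1 - 0.553) = 44.4.
From dC/dt = 0: 0.0181·44.4 - 0.282 = 0.0197P*, so P* = 0.521/0.0197 = 26.5.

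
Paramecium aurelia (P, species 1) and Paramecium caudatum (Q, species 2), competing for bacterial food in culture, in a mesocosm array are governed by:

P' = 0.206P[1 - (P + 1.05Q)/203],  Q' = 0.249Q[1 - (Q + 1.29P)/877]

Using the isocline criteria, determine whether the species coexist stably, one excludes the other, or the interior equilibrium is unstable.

Compare the nullcline intercepts: K1/α12 = 203/1.05 = 193 < K2 = 877; K2/α21 = 877/1.29 = 680 > K1 = 203.
Since the inequalities point opposite ways, species 2 can invade but species 1 cannot.

species 2 excludes species 1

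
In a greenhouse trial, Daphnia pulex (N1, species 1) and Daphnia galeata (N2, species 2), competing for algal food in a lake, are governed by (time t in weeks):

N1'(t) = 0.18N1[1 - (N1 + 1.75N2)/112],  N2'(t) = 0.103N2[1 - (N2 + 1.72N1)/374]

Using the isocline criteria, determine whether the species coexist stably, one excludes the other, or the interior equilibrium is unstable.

Compare the nullcline intercepts: K1/α12 = 112/1.75 = 64 < K2 = 374; K2/α21 = 374/1.72 = 217 > K1 = 112.
Since the inequalities point opposite ways, species 2 can invade but species 1 cannot.

species 2 excludes species 1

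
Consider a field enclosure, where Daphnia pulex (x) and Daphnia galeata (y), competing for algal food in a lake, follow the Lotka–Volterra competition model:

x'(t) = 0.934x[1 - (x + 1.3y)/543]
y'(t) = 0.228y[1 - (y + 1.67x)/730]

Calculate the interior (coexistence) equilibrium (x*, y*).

x* ≈ 347, y* ≈ 151

Setting both brackets to zero gives the nullclines x + 1.3y = 543 and 1.67x + y = 730.
Substituting y = 730 - 1.67x into the first: x(1 - 1.3·1.67) = 543 - 1.3·730.
So x* = -406/-1.17 = 347, and then y* = 730 - 1.67·347 = 151.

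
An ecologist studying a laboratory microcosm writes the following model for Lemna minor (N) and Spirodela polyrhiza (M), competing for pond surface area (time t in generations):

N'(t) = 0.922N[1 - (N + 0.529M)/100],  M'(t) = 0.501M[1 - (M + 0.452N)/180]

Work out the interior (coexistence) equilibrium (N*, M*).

N* ≈ 6.28, M* ≈ 177

Setting both brackets to zero gives the nullclines N + 0.529M = 100 and 0.452N + M = 180.
Substituting M = 180 - 0.452N into the first: N(1 - 0.529·0.452) = 100 - 0.529·180.
So N* = 4.78/0.761 = 6.28, and then M* = 180 - 0.452·6.28 = 177.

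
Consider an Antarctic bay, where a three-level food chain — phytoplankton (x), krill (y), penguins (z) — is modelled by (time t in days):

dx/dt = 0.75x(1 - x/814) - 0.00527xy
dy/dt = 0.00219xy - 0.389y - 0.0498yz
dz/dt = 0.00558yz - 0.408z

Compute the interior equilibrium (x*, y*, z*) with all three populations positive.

x* ≈ 396, y* ≈ 73.1, z* ≈ 9.59

From dz/dt = 0: 0.00558y* = 0.408, so y* = 73.1.
From dx/dt = 0: 0.75(1 - x*/814) = 0.00527·73.1, giving x* = 814·(1 - 0.514) = 396.
From dy/dt = 0: 0.00219·396 - 0.389 = 0.0498z*, so z* = 0.478/0.0498 = 9.59.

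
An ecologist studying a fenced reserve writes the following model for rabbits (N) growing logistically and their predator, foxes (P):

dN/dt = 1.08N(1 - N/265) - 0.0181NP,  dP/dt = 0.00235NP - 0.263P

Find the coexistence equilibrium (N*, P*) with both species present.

From dP/dt = 0 with P > 0: 0.00235N* = 0.263, so N* = 112.
Substitute into dN/dt = 0: 1.08(1 - 112/265) = 0.0181P*.
The bracket is 0.578, giving P* = 0.624/0.0181 = 34.5.

N* ≈ 112, P* ≈ 34.5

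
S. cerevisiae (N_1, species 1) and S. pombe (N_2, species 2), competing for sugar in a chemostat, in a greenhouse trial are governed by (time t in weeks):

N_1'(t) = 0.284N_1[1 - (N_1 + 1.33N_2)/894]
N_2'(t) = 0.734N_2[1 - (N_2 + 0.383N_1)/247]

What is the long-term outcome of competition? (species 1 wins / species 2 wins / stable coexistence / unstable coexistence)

Compare the nullcline intercepts: K1/α12 = 894/1.33 = 672 > K2 = 247; K2/α21 = 247/0.383 = 645 < K1 = 894.
Since the inequalities point opposite ways, species 1 can invade but species 2 cannot.

species 1 excludes species 2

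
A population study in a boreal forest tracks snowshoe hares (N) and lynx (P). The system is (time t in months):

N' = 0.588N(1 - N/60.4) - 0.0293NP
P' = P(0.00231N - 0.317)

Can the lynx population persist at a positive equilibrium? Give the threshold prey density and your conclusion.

The predator equation gives dP/dt > 0 only when N > 0.317/0.00231 = 137.
Without the predator, N → K = 60.4. Since 60.4 < 137, the predator cannot invade.

Threshold N = 137; K < 137, so no, the predator goes extinct.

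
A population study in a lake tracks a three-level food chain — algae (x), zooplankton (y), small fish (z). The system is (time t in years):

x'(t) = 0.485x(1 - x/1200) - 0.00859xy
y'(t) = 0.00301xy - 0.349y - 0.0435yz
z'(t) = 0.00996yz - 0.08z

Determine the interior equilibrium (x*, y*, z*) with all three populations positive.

From dz/dt = 0: 0.00996y* = 0.08, so y* = 8.03.
From dx/dt = 0: 0.485(1 - x*/1200) = 0.00859·8.03, giving x* = 1200·(1 - 0.142) = 1030.
From dy/dt = 0: 0.00301·1030 - 0.349 = 0.0435z*, so z* = 2.75/0.0435 = 63.2.

x* ≈ 1030, y* ≈ 8.03, z* ≈ 63.2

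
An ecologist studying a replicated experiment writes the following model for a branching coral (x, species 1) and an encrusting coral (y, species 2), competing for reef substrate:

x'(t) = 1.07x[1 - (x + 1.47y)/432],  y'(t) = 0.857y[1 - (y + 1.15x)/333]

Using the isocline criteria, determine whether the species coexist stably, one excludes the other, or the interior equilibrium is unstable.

Compare the nullcline intercepts: K1/α12 = 432/1.47 = 294 < K2 = 333; K2/α21 = 333/1.15 = 290 < K1 = 432.
Since both are reversed, neither can invade when rare; the interior point is a saddle.

unstable coexistence (outcome depends on initial conditions)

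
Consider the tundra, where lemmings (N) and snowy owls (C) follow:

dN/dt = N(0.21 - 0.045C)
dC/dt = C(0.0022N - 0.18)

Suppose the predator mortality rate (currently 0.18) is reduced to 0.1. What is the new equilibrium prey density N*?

At the interior fixed point, setting dC/dt = 0 with C > 0 fixes N* = (predator death rate)/(NC coefficient) — independent of the other coefficients.
With the change, N* = 0.1/0.0022 = 45.5; it falls from 81.8.

N* ≈ 45.5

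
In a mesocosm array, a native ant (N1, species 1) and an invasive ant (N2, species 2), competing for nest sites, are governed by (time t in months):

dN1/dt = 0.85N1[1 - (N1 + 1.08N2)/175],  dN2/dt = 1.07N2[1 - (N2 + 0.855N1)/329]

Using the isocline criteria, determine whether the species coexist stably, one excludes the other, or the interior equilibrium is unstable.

Compare the nullcline intercepts: K1/α12 = 175/1.08 = 162 < K2 = 329; K2/α21 = 329/0.855 = 385 > K1 = 175.
Since the inequalities point opposite ways, species 2 can invade but species 1 cannot.

species 2 excludes species 1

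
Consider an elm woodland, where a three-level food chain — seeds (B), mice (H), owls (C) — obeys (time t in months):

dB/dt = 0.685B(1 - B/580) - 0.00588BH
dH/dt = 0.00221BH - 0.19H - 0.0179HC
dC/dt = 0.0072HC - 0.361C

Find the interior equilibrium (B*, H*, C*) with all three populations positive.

From dC/dt = 0: 0.0072H* = 0.361, so H* = 50.1.
From dB/dt = 0: 0.685(1 - B*/580) = 0.00588·50.1, giving B* = 580·(1 - 0.43) = 330.
From dH/dt = 0: 0.00221·330 - 0.19 = 0.0179C*, so C* = 0.54/0.0179 = 30.2.

B* ≈ 330, H* ≈ 50.1, C* ≈ 30.2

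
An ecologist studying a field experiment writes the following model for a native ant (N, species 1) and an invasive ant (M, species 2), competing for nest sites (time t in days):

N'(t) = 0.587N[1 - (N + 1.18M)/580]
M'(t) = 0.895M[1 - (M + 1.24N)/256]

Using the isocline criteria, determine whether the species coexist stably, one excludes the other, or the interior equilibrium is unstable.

species 1 excludes species 2

Compare the nullcline intercepts: K1/α12 = 580/1.18 = 492 > K2 = 256; K2/α21 = 256/1.24 = 206 < K1 = 580.
Since the inequalities point opposite ways, species 1 can invade but species 2 cannot.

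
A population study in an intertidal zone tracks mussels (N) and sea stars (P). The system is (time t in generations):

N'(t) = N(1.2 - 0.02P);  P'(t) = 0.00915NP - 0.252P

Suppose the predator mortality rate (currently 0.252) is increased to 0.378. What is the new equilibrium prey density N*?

N* ≈ 41.3

At the interior fixed point, setting dP/dt = 0 with P > 0 fixes N* = (predator death rate)/(NP coefficient) — independent of the other coefficients.
With the change, N* = 0.378/0.00915 = 41.3; it rises from 27.5.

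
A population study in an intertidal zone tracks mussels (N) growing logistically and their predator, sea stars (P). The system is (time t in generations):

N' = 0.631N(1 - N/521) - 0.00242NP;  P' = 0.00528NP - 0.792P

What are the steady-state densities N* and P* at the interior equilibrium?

From dP/dt = 0 with P > 0: 0.00528N* = 0.792, so N* = 150.
Substitute into dN/dt = 0: 0.631(1 - 150/521) = 0.00242P*.
The bracket is 0.712, giving P* = 0.449/0.00242 = 186.

N* ≈ 150, P* ≈ 186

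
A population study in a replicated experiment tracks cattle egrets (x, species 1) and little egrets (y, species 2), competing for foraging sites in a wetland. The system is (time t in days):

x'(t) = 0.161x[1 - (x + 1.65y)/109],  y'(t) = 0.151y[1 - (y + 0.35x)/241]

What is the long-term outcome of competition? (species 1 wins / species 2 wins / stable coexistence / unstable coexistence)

species 2 excludes species 1

Compare the nullcline intercepts: K1/α12 = 109/1.65 = 66.1 < K2 = 241; K2/α21 = 241/0.35 = 689 > K1 = 109.
Since the inequalities point opposite ways, species 2 can invade but species 1 cannot.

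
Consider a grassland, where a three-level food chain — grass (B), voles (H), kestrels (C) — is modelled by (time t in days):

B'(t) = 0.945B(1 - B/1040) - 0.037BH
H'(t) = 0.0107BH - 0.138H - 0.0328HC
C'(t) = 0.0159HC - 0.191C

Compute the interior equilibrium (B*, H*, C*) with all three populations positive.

From dC/dt = 0: 0.0159H* = 0.191, so H* = 12.
From dB/dt = 0: 0.945(1 - B*/1040) = 0.037·12, giving B* = 1040·(1 - 0.47) = 551.
From dH/dt = 0: 0.0107·551 - 0.138 = 0.0328C*, so C* = 5.76/0.0328 = 175.

B* ≈ 551, H* ≈ 12, C* ≈ 175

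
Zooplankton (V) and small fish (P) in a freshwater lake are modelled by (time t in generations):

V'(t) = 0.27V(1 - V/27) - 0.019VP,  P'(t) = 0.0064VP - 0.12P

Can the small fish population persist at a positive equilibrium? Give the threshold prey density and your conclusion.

The predator equation gives dP/dt > 0 only when V > 0.12/0.0064 = 18.8.
Without the predator, V → K = 27. Since 27 > 18.8, the predator can invade and persist.

Threshold V = 18.8; K > 18.8, so yes, the predator persists.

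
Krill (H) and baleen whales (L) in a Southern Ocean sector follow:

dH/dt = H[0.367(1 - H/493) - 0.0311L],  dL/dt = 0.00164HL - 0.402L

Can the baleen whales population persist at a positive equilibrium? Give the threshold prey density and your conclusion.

Threshold H = 245; K > 245, so yes, the predator persists.

The predator equation gives dL/dt > 0 only when H > 0.402/0.00164 = 245.
Without the predator, H → K = 493. Since 493 > 245, the predator can invade and persist.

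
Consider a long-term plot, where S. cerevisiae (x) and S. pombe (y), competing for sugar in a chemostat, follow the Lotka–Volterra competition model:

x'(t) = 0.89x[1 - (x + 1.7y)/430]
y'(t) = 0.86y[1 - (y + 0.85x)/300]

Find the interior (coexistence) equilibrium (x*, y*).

x* ≈ 180, y* ≈ 147

Setting both brackets to zero gives the nullclines x + 1.7y = 430 and 0.85x + y = 300.
Substituting y = 300 - 0.85x into the first: x(1 - 1.7·0.85) = 430 - 1.7·300.
So x* = -80/-0.445 = 180, and then y* = 300 - 0.85·180 = 147.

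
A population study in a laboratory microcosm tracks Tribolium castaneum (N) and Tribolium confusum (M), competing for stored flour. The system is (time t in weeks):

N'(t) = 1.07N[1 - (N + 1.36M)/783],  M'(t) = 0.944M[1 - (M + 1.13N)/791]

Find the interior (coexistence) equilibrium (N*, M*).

N* ≈ 545, M* ≈ 175

Setting both brackets to zero gives the nullclines N + 1.36M = 783 and 1.13N + M = 791.
Substituting M = 791 - 1.13N into the first: N(1 - 1.36·1.13) = 783 - 1.36·791.
So N* = -293/-0.537 = 545, and then M* = 791 - 1.13·545 = 175.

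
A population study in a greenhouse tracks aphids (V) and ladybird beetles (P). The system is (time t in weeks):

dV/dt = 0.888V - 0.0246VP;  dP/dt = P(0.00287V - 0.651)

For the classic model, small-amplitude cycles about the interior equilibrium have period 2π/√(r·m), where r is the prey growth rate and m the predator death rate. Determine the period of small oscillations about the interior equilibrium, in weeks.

Here r = 0.888 and m = 0.651, so r·m = 0.578.
ω = √0.578 = 0.76 per week, hence T = 2π/ω ≈ 8.26 weeks.

T ≈ 8.26 weeks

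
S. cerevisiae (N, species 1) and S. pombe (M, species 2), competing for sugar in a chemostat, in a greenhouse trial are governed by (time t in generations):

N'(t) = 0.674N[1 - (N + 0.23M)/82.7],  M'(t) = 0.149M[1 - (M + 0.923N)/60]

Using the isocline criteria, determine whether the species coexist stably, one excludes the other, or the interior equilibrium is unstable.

species 1 excludes species 2

Compare the nullcline intercepts: K1/α12 = 82.7/0.23 = 360 > K2 = 60; K2/α21 = 60/0.923 = 65 < K1 = 82.7.
Since the inequalities point opposite ways, species 1 can invade but species 2 cannot.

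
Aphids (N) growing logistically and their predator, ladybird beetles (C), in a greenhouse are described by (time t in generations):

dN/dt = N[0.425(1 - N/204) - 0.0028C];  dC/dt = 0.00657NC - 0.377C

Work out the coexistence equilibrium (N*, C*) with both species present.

From dC/dt = 0 with C > 0: 0.00657N* = 0.377, so N* = 57.4.
Substitute into dN/dt = 0: 0.425(1 - 57.4/204) = 0.0028C*.
The bracket is 0.719, giving C* = 0.305/0.0028 = 109.

N* ≈ 57.4, C* ≈ 109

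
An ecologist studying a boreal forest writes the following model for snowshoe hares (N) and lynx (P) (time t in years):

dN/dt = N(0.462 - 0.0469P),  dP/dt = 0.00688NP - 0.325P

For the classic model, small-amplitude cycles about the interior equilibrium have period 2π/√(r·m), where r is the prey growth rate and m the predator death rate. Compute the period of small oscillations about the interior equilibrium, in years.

T ≈ 16.2 years

Here r = 0.462 and m = 0.325, so r·m = 0.15.
ω = √0.15 = 0.387 per year, hence T = 2π/ω ≈ 16.2 years.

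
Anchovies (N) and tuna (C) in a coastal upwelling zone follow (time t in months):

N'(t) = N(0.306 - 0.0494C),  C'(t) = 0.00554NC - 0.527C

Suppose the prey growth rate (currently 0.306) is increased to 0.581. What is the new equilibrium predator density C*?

At the interior fixed point, setting dN/dt = 0 with N > 0 fixes C* = (prey growth rate)/(NC coefficient) — independent of the other coefficients.
With the change, C* = 0.581/0.0494 = 11.8; it rises from 6.19.

C* ≈ 11.8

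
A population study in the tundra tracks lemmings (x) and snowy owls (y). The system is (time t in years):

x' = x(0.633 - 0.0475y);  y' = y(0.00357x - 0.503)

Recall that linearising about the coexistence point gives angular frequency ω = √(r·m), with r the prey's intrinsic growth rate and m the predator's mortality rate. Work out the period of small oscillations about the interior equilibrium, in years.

T ≈ 11.1 years

Here r = 0.633 and m = 0.503, so r·m = 0.318.
ω = √0.318 = 0.564 per year, hence T = 2π/ω ≈ 11.1 years.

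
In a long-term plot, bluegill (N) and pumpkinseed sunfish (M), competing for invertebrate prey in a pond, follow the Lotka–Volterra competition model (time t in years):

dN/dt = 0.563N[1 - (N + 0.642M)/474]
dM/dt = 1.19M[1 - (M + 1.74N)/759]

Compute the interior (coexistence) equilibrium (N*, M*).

Setting both brackets to zero gives the nullclines N + 0.642M = 474 and 1.74N + M = 759.
Substituting M = 759 - 1.74N into the first: N(1 - 0.642·1.74) = 474 - 0.642·759.
So N* = -13.3/-0.117 = 113, and then M* = 759 - 1.74·113 = 562.

N* ≈ 113, M* ≈ 562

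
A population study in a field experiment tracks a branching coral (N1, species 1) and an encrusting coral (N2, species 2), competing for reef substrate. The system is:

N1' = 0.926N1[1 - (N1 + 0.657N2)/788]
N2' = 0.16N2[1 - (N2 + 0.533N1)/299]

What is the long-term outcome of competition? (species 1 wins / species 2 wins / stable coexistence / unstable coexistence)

Compare the nullcline intercepts: K1/α12 = 788/0.657 = 1200 > K2 = 299; K2/α21 = 299/0.533 = 561 < K1 = 788.
Since the inequalities point opposite ways, species 1 can invade but species 2 cannot.

species 1 excludes species 2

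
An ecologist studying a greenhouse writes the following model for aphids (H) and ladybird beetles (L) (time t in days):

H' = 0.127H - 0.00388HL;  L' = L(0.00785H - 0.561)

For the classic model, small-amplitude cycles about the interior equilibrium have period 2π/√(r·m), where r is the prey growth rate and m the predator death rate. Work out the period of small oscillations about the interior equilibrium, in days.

T ≈ 23.5 days

Here r = 0.127 and m = 0.561, so r·m = 0.0712.
ω = √0.0712 = 0.267 per day, hence T = 2π/ω ≈ 23.5 days.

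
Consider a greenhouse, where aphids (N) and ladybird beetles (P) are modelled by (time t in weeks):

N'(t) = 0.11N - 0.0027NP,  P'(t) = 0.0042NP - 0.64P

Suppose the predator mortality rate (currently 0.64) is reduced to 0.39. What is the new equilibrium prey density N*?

At the interior fixed point, setting dP/dt = 0 with P > 0 fixes N* = (predator death rate)/(NP coefficient) — independent of the other coefficients.
With the change, N* = 0.39/0.0042 = 92.9; it falls from 152.

N* ≈ 92.9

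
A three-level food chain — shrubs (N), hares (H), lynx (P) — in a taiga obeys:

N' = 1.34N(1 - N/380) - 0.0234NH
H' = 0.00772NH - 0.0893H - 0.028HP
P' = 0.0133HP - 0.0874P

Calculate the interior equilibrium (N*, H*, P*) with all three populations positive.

From dP/dt = 0: 0.0133H* = 0.0874, so H* = 6.57.
From dN/dt = 0: 1.34(1 - N*/380) = 0.0234·6.57, giving N* = 380·(1 - 0.115) = 336.
From dH/dt = 0: 0.00772·336 - 0.0893 = 0.028P*, so P* = 2.51/0.028 = 89.6.

N* ≈ 336, H* ≈ 6.57, P* ≈ 89.6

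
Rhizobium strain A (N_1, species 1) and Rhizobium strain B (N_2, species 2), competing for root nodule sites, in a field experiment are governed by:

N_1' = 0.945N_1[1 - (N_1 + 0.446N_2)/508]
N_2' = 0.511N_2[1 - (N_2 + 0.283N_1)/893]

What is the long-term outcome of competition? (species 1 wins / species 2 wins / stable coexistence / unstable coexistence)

stable coexistence

Compare the nullcline intercepts: K1/α12 = 508/0.446 = 1140 > K2 = 893; K2/α21 = 893/0.283 = 3160 > K1 = 508.
Since both inequalities hold, each species can invade when rare, so the interior equilibrium is stable.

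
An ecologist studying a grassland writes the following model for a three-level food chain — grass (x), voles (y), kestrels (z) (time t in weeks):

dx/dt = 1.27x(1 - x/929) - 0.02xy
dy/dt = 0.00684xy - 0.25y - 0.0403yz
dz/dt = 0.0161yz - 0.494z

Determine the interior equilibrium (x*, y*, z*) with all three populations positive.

x* ≈ 480, y* ≈ 30.7, z* ≈ 75.3

From dz/dt = 0: 0.0161y* = 0.494, so y* = 30.7.
From dx/dt = 0: 1.27(1 - x*/929) = 0.02·30.7, giving x* = 929·(1 - 0.483) = 480.
From dy/dt = 0: 0.00684·480 - 0.25 = 0.0403z*, so z* = 3.03/0.0403 = 75.3.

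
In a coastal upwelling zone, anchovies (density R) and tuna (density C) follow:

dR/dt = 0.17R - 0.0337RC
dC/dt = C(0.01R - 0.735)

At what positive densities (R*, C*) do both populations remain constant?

R* ≈ 73.5, C* ≈ 5.04

Set dC/dt = 0 with C > 0: 0.01R - 0.735 = 0, so R* = 0.735/0.01 = 73.5.
Set dR/dt = 0 with R > 0: 0.17 - 0.0337C = 0, so C* = 0.17/0.0337 = 5.04.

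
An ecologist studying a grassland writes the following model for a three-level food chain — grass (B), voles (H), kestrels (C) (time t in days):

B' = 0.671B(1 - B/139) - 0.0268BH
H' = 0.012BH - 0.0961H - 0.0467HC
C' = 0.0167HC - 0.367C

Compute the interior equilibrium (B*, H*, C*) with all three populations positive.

B* ≈ 17, H* ≈ 22, C* ≈ 2.31

From dC/dt = 0: 0.0167H* = 0.367, so H* = 22.
From dB/dt = 0: 0.671(1 - B*/139) = 0.0268·22, giving B* = 139·(1 - 0.878) = 17.
From dH/dt = 0: 0.012·17 - 0.0961 = 0.0467C*, so C* = 0.108/0.0467 = 2.31.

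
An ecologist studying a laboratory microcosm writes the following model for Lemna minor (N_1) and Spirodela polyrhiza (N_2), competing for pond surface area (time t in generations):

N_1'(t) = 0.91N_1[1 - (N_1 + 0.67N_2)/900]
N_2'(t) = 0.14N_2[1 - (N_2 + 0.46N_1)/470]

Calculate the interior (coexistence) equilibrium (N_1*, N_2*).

N_1* ≈ 846, N_2* ≈ 80.9

Setting both brackets to zero gives the nullclines N_1 + 0.67N_2 = 900 and 0.46N_1 + N_2 = 470.
Substituting N_2 = 470 - 0.46N_1 into the first: N_1(1 - 0.67·0.46) = 900 - 0.67·470.
So N_1* = 585/0.692 = 846, and then N_2* = 470 - 0.46·846 = 80.9.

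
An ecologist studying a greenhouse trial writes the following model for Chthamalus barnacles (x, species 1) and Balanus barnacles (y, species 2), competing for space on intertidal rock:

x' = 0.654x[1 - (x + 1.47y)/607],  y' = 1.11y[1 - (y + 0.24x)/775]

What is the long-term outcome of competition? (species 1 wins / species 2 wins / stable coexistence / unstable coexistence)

Compare the nullcline intercepts: K1/α12 = 607/1.47 = 413 < K2 = 775; K2/α21 = 775/0.24 = 3230 > K1 = 607.
Since the inequalities point opposite ways, species 2 can invade but species 1 cannot.

species 2 excludes species 1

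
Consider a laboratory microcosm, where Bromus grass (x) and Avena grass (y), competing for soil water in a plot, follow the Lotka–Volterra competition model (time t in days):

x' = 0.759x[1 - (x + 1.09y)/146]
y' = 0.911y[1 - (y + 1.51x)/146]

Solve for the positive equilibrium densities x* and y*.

x* ≈ 20.3, y* ≈ 115

Setting both brackets to zero gives the nullclines x + 1.09y = 146 and 1.51x + y = 146.
Substituting y = 146 - 1.51x into the first: x(1 - 1.09·1.51) = 146 - 1.09·146.
So x* = -13.1/-0.646 = 20.3, and then y* = 146 - 1.51·20.3 = 115.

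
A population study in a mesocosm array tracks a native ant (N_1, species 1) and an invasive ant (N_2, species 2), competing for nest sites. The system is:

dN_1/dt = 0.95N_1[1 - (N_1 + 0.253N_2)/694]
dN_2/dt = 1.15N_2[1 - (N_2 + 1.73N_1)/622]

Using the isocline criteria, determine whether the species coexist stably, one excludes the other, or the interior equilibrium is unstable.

species 1 excludes species 2

Compare the nullcline intercepts: K1/α12 = 694/0.253 = 2740 > K2 = 622; K2/α21 = 622/1.73 = 360 < K1 = 694.
Since the inequalities point opposite ways, species 1 can invade but species 2 cannot.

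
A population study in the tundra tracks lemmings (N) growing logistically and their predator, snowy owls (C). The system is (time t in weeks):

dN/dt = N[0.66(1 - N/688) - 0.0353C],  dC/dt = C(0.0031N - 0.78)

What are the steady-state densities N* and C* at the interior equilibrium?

N* ≈ 252, C* ≈ 11.9

From dC/dt = 0 with C > 0: 0.0031N* = 0.78, so N* = 252.
Substitute into dN/dt = 0: 0.66(1 - 252/688) = 0.0353C*.
The bracket is 0.634, giving C* = 0.419/0.0353 = 11.9.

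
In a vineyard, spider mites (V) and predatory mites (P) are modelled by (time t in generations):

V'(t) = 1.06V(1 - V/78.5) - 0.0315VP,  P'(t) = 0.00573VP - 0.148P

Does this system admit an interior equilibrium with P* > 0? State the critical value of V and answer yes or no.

The predator equation gives dP/dt > 0 only when V > 0.148/0.00573 = 25.8.
Without the predator, V → K = 78.5. Since 78.5 > 25.8, the predator can invade and persist.

Threshold V = 25.8; K > 25.8, so yes, the predator persists.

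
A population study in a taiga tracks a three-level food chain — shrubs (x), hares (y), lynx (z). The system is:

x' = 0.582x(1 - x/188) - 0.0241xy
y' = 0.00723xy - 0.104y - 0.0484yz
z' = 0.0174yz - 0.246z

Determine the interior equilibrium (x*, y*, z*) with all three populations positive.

From dz/dt = 0: 0.0174y* = 0.246, so y* = 14.1.
From dx/dt = 0: 0.582(1 - x*/188) = 0.0241·14.1, giving x* = 188·(1 - 0.585) = 77.9.
From dy/dt = 0: 0.00723·77.9 - 0.104 = 0.0484z*, so z* = 0.459/0.0484 = 9.49.

x* ≈ 77.9, y* ≈ 14.1, z* ≈ 9.49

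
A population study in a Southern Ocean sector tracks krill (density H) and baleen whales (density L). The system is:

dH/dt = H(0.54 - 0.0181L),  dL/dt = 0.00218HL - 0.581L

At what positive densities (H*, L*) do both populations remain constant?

Set dL/dt = 0 with L > 0: 0.00218H - 0.581 = 0, so H* = 0.581/0.00218 = 267.
Set dH/dt = 0 with H > 0: 0.54 - 0.0181L = 0, so L* = 0.54/0.0181 = 29.8.

H* ≈ 267, L* ≈ 29.8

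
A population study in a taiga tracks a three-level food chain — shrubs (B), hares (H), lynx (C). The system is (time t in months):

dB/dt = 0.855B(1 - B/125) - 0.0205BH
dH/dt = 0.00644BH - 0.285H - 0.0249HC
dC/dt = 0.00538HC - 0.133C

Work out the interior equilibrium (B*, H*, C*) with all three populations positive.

From dC/dt = 0: 0.00538H* = 0.133, so H* = 24.7.
From dB/dt = 0: 0.855(1 - B*/125) = 0.0205·24.7, giving B* = 125·(1 - 0.593) = 50.9.
From dH/dt = 0: 0.00644·50.9 - 0.285 = 0.0249C*, so C* = 0.0429/0.0249 = 1.72.

B* ≈ 50.9, H* ≈ 24.7, C* ≈ 1.72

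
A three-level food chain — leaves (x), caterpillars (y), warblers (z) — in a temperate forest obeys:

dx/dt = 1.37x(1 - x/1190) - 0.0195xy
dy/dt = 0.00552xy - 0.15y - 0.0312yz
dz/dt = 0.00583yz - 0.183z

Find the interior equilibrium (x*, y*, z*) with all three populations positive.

From dz/dt = 0: 0.00583y* = 0.183, so y* = 31.4.
From dx/dt = 0: 1.37(1 - x*/1190) = 0.0195·31.4, giving x* = 1190·(1 - 0.447) = 658.
From dy/dt = 0: 0.00552·658 - 0.15 = 0.0312z*, so z* = 3.48/0.0312 = 112.

x* ≈ 658, y* ≈ 31.4, z* ≈ 112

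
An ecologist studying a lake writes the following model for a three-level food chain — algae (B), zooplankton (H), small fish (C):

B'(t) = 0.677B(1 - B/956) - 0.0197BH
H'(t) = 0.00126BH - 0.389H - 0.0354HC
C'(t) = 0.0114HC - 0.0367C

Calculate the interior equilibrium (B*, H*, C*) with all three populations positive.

B* ≈ 866, H* ≈ 3.22, C* ≈ 19.9

From dC/dt = 0: 0.0114H* = 0.0367, so H* = 3.22.
From dB/dt = 0: 0.677(1 - B*/956) = 0.0197·3.22, giving B* = 956·(1 - 0.0937) = 866.
From dH/dt = 0: 0.00126·866 - 0.389 = 0.0354C*, so C* = 0.703/0.0354 = 19.9.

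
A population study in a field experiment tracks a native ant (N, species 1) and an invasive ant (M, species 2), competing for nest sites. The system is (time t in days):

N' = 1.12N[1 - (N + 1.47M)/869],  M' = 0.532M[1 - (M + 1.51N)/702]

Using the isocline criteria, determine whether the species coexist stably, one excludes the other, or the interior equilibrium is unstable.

Compare the nullcline intercepts: K1/α12 = 869/1.47 = 591 < K2 = 702; K2/α21 = 702/1.51 = 465 < K1 = 869.
Since both are reversed, neither can invade when rare; the interior point is a saddle.

unstable coexistence (outcome depends on initial conditions)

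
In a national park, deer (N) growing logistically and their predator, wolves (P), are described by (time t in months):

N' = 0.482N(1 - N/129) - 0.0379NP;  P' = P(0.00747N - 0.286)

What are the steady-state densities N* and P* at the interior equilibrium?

From dP/dt = 0 with P > 0: 0.00747N* = 0.286, so N* = 38.3.
Substitute into dN/dt = 0: 0.482(1 - 38.3/129) = 0.0379P*.
The bracket is 0.703, giving P* = 0.339/0.0379 = 8.94.

N* ≈ 38.3, P* ≈ 8.94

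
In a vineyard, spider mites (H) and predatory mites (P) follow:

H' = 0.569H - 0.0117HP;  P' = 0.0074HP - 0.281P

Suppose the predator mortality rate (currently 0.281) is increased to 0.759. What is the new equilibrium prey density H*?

At the interior fixed point, setting dP/dt = 0 with P > 0 fixes H* = (predator death rate)/(HP coefficient) — independent of the other coefficients.
With the change, H* = 0.759/0.0074 = 103; it rises from 38.

H* ≈ 103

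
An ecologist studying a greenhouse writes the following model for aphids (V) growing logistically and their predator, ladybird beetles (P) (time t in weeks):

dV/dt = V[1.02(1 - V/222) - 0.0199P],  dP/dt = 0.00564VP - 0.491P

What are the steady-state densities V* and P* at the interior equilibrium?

V* ≈ 87.1, P* ≈ 31.2

From dP/dt = 0 with P > 0: 0.00564V* = 0.491, so V* = 87.1.
Substitute into dV/dt = 0: 1.02(1 - 87.1/222) = 0.0199P*.
The bracket is 0.608, giving P* = 0.62/0.0199 = 31.2.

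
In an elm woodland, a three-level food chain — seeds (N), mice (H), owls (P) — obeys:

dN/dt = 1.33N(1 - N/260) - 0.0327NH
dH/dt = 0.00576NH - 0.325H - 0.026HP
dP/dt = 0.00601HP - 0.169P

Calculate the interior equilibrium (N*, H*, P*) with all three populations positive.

From dP/dt = 0: 0.00601H* = 0.169, so H* = 28.1.
From dN/dt = 0: 1.33(1 - N*/260) = 0.0327·28.1, giving N* = 260·(1 - 0.691) = 80.2.
From dH/dt = 0: 0.00576·80.2 - 0.325 = 0.026P*, so P* = 0.137/0.026 = 5.28.

N* ≈ 80.2, H* ≈ 28.1, P* ≈ 5.28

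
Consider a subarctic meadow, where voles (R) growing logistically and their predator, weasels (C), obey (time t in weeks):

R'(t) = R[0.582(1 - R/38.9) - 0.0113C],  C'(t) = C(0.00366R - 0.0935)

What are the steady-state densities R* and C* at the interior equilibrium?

R* ≈ 25.5, C* ≈ 17.7

From dC/dt = 0 with C > 0: 0.00366R* = 0.0935, so R* = 25.5.
Substitute into dR/dt = 0: 0.582(1 - 25.5/38.9) = 0.0113C*.
The bracket is 0.343, giving C* = 0.2/0.0113 = 17.7.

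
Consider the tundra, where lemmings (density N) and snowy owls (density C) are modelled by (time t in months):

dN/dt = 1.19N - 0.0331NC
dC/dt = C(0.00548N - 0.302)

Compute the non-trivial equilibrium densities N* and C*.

N* ≈ 55.1, C* ≈ 36

Set dC/dt = 0 with C > 0: 0.00548N - 0.302 = 0, so N* = 0.302/0.00548 = 55.1.
Set dN/dt = 0 with N > 0: 1.19 - 0.0331C = 0, so C* = 1.19/0.0331 = 36.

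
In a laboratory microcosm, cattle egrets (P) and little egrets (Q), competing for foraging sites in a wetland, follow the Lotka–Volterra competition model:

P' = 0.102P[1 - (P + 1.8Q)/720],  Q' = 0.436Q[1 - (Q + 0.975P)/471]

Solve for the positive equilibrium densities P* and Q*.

Setting both brackets to zero gives the nullclines P + 1.8Q = 720 and 0.975P + Q = 471.
Substituting Q = 471 - 0.975P into the first: P(1 - 1.8·0.975) = 720 - 1.8·471.
So P* = -128/-0.755 = 169, and then Q* = 471 - 0.975·169 = 306.

P* ≈ 169, Q* ≈ 306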